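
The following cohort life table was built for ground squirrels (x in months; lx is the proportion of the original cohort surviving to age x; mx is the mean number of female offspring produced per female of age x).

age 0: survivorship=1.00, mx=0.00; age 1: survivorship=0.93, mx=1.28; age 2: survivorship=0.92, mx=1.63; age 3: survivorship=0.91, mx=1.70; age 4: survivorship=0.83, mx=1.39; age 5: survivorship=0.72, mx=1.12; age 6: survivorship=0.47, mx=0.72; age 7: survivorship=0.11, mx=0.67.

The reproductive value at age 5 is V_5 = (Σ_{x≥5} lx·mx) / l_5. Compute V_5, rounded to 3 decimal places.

lx·mx for x ≥ 5: 0.8064, 0.3384, 0.0737 → sum = 1.2185
V_5 = 1.2185 / l_5 = 1.2185 / 0.72 = 1.692361… → 1.692

1.692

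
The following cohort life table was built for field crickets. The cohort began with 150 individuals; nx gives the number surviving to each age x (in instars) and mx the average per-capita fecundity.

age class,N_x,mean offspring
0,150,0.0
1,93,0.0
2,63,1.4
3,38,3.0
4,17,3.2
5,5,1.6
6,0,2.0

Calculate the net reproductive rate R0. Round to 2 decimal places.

1.76

lx = nx/n0 = nx/150: 1, 0.62, 0.42, 0.25333…, 0.11333…, 0.03333…, 0
lx·mx by age: 0, 0, 0.588, 0.76…, 0.362667…, 0.053333…, 0
R0 = Σ lx·mx = 1.764… → 1.76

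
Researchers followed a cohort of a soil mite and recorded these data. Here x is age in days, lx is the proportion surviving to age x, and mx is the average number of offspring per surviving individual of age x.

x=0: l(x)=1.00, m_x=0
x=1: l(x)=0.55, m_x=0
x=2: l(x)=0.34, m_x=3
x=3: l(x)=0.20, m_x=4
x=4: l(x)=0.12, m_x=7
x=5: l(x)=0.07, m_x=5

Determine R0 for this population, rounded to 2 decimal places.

3.01

lx·mx by age: 0, 0, 1.02, 0.8, 0.84, 0.35
R0 = Σ lx·mx = 3.01 → 3.01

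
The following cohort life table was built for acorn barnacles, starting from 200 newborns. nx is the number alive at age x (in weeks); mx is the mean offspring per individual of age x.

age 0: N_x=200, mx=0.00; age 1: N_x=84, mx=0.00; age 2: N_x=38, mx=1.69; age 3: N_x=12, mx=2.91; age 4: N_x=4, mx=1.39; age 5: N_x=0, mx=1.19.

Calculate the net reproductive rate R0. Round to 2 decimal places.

lx = nx/n0 = nx/200: 1, 0.42, 0.19, 0.06, 0.02, 0
lx·mx by age: 0, 0, 0.3211, 0.1746, 0.0278, 0
R0 = Σ lx·mx = 0.5235 → 0.52

0.52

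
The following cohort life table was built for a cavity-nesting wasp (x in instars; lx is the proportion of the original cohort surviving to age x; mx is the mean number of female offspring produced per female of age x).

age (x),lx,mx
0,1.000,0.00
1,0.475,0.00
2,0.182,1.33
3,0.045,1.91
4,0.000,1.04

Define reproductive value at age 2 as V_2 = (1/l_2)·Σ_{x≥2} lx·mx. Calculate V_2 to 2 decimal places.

lx·mx for x ≥ 2: 0.24206, 0.08595, 0 → sum = 0.32801
V_2 = 0.32801 / l_2 = 0.32801 / 0.182 = 1.802253… → 1.80

1.80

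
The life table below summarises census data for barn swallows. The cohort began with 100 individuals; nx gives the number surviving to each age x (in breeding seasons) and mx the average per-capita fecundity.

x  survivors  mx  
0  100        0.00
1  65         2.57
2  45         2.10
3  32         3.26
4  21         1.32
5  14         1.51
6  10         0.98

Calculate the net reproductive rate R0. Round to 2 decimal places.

4.25

lx = nx/n0 = nx/100: 1, 0.65, 0.45, 0.32, 0.21, 0.14, 0.1
lx·mx by age: 0, 1.6705, 0.945, 1.0432, 0.2772, 0.2114, 0.098
R0 = Σ lx·mx = 4.2453 → 4.25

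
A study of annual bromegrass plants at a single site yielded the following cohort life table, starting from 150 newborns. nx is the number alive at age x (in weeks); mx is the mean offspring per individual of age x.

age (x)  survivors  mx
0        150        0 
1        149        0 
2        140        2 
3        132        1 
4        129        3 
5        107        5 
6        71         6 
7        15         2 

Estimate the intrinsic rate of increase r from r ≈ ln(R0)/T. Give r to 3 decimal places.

0.559

lx = nx/n0 = nx/150: 1, 0.99333…, 0.93333…, 0.88, 0.86, 0.71333…, 0.47333…, 0.1
R0 = Σ lx·mx = 0 + 0 + 1.86667… + 0.88 + 2.58 + 3.56667… + 2.84… + 0.2 = 11.933333…
Σ x·lx·mx = 52.966667…; T = 52.966667…/11.933333… = 4.43855…
r ≈ ln(R0)/T = ln(11.933333…)/4.43855… = 0.55859… → 0.559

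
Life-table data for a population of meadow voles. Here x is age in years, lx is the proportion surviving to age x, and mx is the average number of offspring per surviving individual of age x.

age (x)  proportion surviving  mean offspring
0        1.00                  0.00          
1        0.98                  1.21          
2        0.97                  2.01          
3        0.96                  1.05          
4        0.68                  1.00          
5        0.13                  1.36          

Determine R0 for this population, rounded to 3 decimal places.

lx·mx by age: 0, 1.1858, 1.9497, 1.008, 0.68, 0.1768
R0 = Σ lx·mx = 5.0003 → 5.000

5.000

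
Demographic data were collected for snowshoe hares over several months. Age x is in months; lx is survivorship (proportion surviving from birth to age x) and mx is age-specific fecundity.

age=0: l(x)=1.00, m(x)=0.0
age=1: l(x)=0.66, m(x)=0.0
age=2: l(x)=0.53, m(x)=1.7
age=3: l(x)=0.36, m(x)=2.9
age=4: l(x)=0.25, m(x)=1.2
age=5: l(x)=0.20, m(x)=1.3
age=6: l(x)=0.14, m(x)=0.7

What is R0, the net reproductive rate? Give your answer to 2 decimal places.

2.60

lx·mx by age: 0, 0, 0.901, 1.044, 0.3, 0.26, 0.098
R0 = Σ lx·mx = 2.603 → 2.60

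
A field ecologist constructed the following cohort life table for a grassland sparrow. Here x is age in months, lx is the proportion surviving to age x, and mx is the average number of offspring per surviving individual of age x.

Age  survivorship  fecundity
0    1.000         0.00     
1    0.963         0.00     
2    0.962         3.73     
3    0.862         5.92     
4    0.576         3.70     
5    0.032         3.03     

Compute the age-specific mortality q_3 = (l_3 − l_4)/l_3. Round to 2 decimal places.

q_3 = (l_3 − l_4) / l_3 = (0.862 − 0.576) / 0.862
     = 0.286 / 0.862 = 0.331787… → 0.33

0.33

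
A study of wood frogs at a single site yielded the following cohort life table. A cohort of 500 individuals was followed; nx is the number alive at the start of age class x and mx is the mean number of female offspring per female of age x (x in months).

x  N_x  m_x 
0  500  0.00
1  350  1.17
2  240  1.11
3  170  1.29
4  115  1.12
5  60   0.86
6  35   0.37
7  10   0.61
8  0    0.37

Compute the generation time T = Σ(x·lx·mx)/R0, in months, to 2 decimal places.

lx = nx/n0 = nx/500: 1, 0.7, 0.48, 0.34, 0.23, 0.12, 0.07, 0.02, 0
lx·mx: 0, 0.819, 0.5328, 0.4386, 0.2576, 0.1032, 0.0259, 0.0122, 0 → R0 = 2.1893
x·lx·mx: 0, 0.819, 1.0656, 1.3158, 1.0304, 0.516, 0.1554, 0.0854, 0 → Σ = 4.9876
T = 4.9876 / 2.1893 = 2.278171… → 2.28

2.28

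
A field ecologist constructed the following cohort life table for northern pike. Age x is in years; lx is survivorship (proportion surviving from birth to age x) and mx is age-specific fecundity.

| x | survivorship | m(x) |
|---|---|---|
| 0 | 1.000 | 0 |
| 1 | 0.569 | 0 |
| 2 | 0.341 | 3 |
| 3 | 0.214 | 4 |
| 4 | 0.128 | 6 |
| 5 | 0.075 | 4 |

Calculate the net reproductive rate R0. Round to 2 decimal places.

lx·mx by age: 0, 0, 1.023, 0.856, 0.768, 0.3
R0 = Σ lx·mx = 2.947 → 2.95

2.95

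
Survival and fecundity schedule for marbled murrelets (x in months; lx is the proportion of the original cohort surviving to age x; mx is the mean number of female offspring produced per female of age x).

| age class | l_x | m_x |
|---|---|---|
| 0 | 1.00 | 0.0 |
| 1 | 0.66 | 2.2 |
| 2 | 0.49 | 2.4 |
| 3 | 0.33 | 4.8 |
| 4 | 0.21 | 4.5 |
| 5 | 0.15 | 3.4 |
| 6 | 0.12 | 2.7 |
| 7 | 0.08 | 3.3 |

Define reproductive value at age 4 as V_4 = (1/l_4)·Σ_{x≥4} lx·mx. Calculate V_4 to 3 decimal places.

lx·mx for x ≥ 4: 0.945, 0.51, 0.324, 0.264 → sum = 2.043
V_4 = 2.043 / l_4 = 2.043 / 0.21 = 9.728571… → 9.729

9.729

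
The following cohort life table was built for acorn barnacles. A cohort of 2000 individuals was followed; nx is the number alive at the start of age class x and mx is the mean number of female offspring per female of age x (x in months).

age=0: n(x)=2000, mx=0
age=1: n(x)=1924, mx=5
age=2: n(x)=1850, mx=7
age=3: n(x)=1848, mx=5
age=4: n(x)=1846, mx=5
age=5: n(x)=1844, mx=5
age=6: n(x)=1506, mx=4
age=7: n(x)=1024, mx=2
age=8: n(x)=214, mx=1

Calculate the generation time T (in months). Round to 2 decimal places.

lx = nx/n0 = nx/2000: 1, 0.962, 0.925, 0.924, 0.923, 0.922, 0.753, 0.512, 0.107
lx·mx: 0, 4.81, 6.475, 4.62, 4.615, 4.61, 3.012, 1.024, 0.107 → R0 = 29.273
x·lx·mx: 0, 4.81, 12.95, 13.86, 18.46, 23.05, 18.072, 7.168, 0.856 → Σ = 99.226
T = 99.226 / 29.273 = 3.389676… → 3.39

3.39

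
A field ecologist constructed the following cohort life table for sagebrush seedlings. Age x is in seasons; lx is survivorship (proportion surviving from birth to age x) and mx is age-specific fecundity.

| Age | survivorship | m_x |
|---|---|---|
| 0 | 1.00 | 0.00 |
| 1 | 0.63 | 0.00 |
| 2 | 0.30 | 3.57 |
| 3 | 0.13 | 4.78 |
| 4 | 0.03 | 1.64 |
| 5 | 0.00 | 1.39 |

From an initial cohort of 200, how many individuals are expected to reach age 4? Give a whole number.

6

Expected survivors = N0 · l_4 = 200 × 0.03 = 6 → 6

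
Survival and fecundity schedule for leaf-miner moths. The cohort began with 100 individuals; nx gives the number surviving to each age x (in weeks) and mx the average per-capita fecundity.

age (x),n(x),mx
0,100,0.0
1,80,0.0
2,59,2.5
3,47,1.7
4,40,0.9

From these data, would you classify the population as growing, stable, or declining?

lx = nx/n0 = nx/100: 1, 0.8, 0.59, 0.47, 0.4
R0 = Σ lx·mx = 0 + 0 + 1.475 + 0.799 + 0.36 = 2.634
R0 > 1, so the population is growing.

growing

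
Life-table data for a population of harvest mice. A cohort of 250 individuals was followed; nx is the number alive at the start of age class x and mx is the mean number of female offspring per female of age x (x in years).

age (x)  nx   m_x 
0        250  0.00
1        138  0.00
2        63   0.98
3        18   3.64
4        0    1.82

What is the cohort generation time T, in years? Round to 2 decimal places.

2.51

lx = nx/n0 = nx/250: 1, 0.552, 0.252, 0.072, 0
lx·mx: 0, 0, 0.24696, 0.26208, 0 → R0 = 0.50904
x·lx·mx: 0, 0, 0.49392, 0.78624, 0 → Σ = 1.28016
T = 1.28016 / 0.50904 = 2.514851… → 2.51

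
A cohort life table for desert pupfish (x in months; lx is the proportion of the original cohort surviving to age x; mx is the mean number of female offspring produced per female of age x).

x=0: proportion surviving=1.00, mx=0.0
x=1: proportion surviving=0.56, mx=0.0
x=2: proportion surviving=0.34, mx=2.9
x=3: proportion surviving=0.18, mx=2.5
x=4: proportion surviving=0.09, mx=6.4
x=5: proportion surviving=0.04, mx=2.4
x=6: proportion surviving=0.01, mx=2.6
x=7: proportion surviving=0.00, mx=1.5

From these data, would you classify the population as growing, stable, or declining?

R0 = Σ lx·mx = 0 + 0 + 0.986 + 0.45 + 0.576 + 0.096 + 0.026 + 0 = 2.134
R0 > 1, so the population is growing.

growing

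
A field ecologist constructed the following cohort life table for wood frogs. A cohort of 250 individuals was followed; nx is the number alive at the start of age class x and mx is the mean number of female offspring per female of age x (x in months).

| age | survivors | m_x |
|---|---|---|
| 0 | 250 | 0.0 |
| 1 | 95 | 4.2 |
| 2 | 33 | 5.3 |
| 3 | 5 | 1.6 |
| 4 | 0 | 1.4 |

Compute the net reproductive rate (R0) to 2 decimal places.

2.33

lx = nx/n0 = nx/250: 1, 0.38, 0.132, 0.02, 0
lx·mx by age: 0, 1.596, 0.6996, 0.032, 0
R0 = Σ lx·mx = 2.3276 → 2.33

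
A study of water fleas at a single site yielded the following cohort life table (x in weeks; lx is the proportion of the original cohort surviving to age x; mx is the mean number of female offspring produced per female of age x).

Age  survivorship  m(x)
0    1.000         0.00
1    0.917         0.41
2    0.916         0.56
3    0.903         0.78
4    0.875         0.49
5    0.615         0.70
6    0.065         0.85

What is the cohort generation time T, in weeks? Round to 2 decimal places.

lx·mx: 0, 0.37597, 0.51296, 0.70434, 0.42875, 0.4305, 0.05525 → R0 = 2.50777
x·lx·mx: 0, 0.37597, 1.02592, 2.11302, 1.715, 2.1525, 0.3315 → Σ = 7.71391
T = 7.71391 / 2.50777 = 3.076004… → 3.08

3.08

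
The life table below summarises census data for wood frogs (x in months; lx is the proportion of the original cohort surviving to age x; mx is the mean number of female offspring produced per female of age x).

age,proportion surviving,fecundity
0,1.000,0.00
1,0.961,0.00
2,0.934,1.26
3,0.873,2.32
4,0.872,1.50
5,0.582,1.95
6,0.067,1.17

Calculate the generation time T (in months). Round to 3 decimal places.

lx·mx: 0, 0, 1.17684, 2.02536, 1.308, 1.1349, 0.07839 → R0 = 5.72349
x·lx·mx: 0, 0, 2.35368, 6.07608, 5.232, 5.6745, 0.47034 → Σ = 19.8066
T = 19.8066 / 5.72349 = 3.460581… → 3.461

3.461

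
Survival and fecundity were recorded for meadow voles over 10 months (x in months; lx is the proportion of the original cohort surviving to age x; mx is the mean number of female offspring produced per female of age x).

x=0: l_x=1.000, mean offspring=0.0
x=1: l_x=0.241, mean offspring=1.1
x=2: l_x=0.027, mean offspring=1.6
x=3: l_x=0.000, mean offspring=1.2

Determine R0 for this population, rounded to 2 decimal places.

lx·mx by age: 0, 0.2651, 0.0432, 0
R0 = Σ lx·mx = 0.3083 → 0.31

0.31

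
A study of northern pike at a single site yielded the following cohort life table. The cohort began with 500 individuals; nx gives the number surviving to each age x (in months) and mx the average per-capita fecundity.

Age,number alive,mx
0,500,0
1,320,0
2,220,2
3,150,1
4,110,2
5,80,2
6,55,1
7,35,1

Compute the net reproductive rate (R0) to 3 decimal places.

2.120

lx = nx/n0 = nx/500: 1, 0.64, 0.44, 0.3, 0.22, 0.16, 0.11, 0.07
lx·mx by age: 0, 0, 0.88, 0.3, 0.44, 0.32, 0.11, 0.07
R0 = Σ lx·mx = 2.12 → 2.120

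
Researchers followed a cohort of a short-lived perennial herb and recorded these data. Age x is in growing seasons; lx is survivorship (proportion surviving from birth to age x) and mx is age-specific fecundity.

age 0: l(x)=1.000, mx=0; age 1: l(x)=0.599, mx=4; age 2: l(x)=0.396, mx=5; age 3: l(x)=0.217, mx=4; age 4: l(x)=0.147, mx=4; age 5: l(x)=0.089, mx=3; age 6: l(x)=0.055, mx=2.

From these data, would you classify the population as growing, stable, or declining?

growing

R0 = Σ lx·mx = 0 + 2.396 + 1.98 + 0.868 + 0.588 + 0.267 + 0.11 = 6.209
R0 > 1, so the population is growing.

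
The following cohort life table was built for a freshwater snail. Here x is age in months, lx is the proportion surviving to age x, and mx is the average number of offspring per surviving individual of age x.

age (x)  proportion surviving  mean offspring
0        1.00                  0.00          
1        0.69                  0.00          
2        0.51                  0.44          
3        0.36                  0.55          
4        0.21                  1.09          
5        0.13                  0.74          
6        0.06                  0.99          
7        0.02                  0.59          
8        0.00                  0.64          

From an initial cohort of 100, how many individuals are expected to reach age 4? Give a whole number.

Expected survivors = N0 · l_4 = 100 × 0.21 = 21 → 21

21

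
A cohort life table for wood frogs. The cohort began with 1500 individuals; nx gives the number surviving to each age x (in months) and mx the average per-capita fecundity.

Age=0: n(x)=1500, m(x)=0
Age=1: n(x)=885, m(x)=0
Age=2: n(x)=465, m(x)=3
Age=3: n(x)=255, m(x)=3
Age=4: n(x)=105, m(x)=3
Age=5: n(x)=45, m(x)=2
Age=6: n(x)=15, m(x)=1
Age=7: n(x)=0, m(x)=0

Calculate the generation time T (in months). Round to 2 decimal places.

2.67

lx = nx/n0 = nx/1500: 1, 0.59, 0.31, 0.17, 0.07, 0.03, 0.01, 0
lx·mx: 0, 0, 0.93, 0.51, 0.21, 0.06, 0.01, 0 → R0 = 1.72
x·lx·mx: 0, 0, 1.86, 1.53, 0.84, 0.3, 0.06, 0 → Σ = 4.59
T = 4.59 / 1.72 = 2.668605… → 2.67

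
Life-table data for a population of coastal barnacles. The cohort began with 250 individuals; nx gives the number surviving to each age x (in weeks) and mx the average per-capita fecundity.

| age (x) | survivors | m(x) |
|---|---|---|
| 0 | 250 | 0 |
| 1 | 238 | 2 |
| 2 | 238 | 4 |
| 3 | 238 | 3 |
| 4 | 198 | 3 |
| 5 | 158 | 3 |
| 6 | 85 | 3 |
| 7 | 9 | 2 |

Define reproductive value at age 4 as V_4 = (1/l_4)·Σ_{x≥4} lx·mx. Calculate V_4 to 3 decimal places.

lx = nx/n0 = nx/250: 1, 0.952, 0.952, 0.952, 0.792, 0.632, 0.34, 0.036
lx·mx for x ≥ 4: 2.376, 1.896, 1.02, 0.072 → sum = 5.364
V_4 = 5.364 / l_4 = 5.364 / 0.792 = 6.772727… → 6.773

6.773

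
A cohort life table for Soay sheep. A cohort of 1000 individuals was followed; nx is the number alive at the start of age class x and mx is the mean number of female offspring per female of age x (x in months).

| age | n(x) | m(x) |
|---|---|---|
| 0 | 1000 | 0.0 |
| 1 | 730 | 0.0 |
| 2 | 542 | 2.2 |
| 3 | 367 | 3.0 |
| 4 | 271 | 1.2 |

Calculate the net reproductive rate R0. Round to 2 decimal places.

2.62

lx = nx/n0 = nx/1000: 1, 0.73, 0.542, 0.367, 0.271
lx·mx by age: 0, 0, 1.1924, 1.101, 0.3252
R0 = Σ lx·mx = 2.6186 → 2.62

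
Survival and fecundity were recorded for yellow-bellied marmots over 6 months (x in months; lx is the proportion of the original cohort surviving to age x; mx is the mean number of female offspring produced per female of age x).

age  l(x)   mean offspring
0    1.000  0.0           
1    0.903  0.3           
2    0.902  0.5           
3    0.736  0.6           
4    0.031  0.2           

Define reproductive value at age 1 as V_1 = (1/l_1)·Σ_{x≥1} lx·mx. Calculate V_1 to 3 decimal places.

lx·mx for x ≥ 1: 0.2709, 0.451, 0.4416, 0.0062 → sum = 1.1697
V_1 = 1.1697 / l_1 = 1.1697 / 0.903 = 1.295349… → 1.295

1.295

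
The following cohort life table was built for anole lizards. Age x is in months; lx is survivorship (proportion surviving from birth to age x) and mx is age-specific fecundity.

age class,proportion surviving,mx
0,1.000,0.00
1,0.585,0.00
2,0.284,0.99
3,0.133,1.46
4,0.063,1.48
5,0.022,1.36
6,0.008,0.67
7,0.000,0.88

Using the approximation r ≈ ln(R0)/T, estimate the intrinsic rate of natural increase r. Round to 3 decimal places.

R0 = Σ lx·mx = 0 + 0 + 0.28116 + 0.19418 + 0.09324 + 0.02992 + 0.00536 + 0 = 0.60386
Σ x·lx·mx = 1.69958; T = 1.69958/0.60386 = 2.81453…
r ≈ ln(R0)/T = ln(0.60386)/2.81453… = -0.17922… → -0.179

-0.179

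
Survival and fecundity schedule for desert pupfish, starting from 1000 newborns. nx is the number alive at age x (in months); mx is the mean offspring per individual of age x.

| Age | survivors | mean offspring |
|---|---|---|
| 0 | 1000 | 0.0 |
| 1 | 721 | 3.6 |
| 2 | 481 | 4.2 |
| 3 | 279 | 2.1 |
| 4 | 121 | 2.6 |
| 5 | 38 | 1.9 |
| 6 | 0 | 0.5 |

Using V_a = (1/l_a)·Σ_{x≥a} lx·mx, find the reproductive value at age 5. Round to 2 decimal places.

1.90

lx = nx/n0 = nx/1000: 1, 0.721, 0.481, 0.279, 0.121, 0.038, 0
lx·mx for x ≥ 5: 0.0722, 0 → sum = 0.0722
V_5 = 0.0722 / l_5 = 0.0722 / 0.038 = 1.9 → 1.90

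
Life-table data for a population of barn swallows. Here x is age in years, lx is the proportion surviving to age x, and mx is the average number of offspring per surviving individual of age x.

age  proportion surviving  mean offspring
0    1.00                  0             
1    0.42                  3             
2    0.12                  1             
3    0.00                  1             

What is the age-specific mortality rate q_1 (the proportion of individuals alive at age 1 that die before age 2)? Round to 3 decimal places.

0.714

q_1 = (l_1 − l_2) / l_1 = (0.42 − 0.12) / 0.42
     = 0.3 / 0.42 = 0.714286… → 0.714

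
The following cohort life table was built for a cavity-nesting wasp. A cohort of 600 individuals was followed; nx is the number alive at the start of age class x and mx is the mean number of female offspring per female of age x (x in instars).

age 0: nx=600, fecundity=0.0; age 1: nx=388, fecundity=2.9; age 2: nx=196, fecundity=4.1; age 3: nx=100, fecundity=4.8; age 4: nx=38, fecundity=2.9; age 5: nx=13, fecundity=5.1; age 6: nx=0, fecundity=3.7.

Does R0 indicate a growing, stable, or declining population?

growing

lx = nx/n0 = nx/600: 1, 0.64667…, 0.32667…, 0.16667…, 0.06333…, 0.02167…, 0
R0 = Σ lx·mx = 0 + 1.875333… + 1.339333… + 0.8… + 0.183667… + 0.1105… + 0 = 4.308833…
R0 > 1, so the population is growing.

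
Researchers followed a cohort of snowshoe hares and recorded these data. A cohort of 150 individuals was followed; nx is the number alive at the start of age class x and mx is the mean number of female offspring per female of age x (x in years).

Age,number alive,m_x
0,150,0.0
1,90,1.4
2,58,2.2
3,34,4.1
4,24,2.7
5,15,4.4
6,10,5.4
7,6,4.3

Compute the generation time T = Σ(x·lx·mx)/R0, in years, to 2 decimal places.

3.14

lx = nx/n0 = nx/150: 1, 0.6, 0.38667…, 0.22667…, 0.16, 0.1, 0.06667…, 0.04
lx·mx: 0, 0.84, 0.850667…, 0.929333…, 0.432, 0.44, 0.36…, 0.172 → R0 = 4.024…
x·lx·mx: 0, 0.84, 1.701333…, 2.788…, 1.728, 2.2, 2.16…, 1.204 → Σ = 12.621333…
T = 12.621333… / 4.024… = 3.136514… → 3.14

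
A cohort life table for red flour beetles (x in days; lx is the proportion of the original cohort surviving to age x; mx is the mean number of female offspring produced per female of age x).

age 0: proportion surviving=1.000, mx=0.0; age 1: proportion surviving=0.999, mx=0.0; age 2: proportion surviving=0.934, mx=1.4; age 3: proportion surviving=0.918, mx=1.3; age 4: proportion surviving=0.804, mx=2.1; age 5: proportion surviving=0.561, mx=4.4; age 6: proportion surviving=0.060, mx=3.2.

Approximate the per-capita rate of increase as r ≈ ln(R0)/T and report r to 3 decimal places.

R0 = Σ lx·mx = 0 + 0 + 1.3076 + 1.1934 + 1.6884 + 2.4684 + 0.192 = 6.8498
Σ x·lx·mx = 26.443; T = 26.443/6.8498 = 3.8604…
r ≈ ln(R0)/T = ln(6.8498)/3.8604… = 0.49845… → 0.498

0.498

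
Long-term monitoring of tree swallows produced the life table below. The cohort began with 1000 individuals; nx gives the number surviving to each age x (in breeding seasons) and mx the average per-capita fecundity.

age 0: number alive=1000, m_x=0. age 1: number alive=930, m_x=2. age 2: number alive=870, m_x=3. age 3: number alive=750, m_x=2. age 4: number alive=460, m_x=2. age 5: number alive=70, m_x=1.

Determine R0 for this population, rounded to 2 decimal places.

lx = nx/n0 = nx/1000: 1, 0.93, 0.87, 0.75, 0.46, 0.07
lx·mx by age: 0, 1.86, 2.61, 1.5, 0.92, 0.07
R0 = Σ lx·mx = 6.96 → 6.96

6.96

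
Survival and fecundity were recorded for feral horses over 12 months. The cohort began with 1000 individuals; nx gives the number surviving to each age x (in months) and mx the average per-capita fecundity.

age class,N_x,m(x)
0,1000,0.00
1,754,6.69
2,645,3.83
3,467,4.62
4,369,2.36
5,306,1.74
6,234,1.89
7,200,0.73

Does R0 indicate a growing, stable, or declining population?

growing

lx = nx/n0 = nx/1000: 1, 0.754, 0.645, 0.467, 0.369, 0.306, 0.234, 0.2
R0 = Σ lx·mx = 0 + 5.04426 + 2.47035 + 2.15754 + 0.87084 + 0.53244 + 0.44226 + 0.146 = 11.66369
R0 > 1, so the population is growing.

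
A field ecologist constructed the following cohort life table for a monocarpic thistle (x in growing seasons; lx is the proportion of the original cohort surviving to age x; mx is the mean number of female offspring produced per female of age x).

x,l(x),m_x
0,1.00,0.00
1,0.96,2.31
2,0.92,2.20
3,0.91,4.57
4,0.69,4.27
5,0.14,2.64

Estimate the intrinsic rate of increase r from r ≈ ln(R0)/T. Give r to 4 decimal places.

0.8906

R0 = Σ lx·mx = 0 + 2.2176 + 2.024 + 4.1587 + 2.9463 + 0.3696 = 11.7162
Σ x·lx·mx = 32.3749; T = 32.3749/11.7162 = 2.76326…
r ≈ ln(R0)/T = ln(11.7162)/2.76326… = 0.890605… → 0.8906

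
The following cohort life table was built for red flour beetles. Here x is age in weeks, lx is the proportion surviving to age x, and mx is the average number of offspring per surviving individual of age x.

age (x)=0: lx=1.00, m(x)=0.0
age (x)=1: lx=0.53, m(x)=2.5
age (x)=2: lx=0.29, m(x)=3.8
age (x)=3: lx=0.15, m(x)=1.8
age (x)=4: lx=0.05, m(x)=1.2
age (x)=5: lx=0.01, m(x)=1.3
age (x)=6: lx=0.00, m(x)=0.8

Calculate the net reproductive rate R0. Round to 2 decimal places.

lx·mx by age: 0, 1.325, 1.102, 0.27, 0.06, 0.013, 0
R0 = Σ lx·mx = 2.77 → 2.77

2.77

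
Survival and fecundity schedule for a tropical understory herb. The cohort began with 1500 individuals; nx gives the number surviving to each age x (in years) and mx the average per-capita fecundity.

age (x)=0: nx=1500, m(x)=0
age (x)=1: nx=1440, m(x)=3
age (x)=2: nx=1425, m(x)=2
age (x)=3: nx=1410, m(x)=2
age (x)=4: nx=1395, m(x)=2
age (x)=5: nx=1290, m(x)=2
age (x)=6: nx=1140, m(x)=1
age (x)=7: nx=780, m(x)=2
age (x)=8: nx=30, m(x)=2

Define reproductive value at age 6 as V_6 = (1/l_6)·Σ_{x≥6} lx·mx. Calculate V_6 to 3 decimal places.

2.421

lx = nx/n0 = nx/1500: 1, 0.96, 0.95, 0.94, 0.93, 0.86, 0.76, 0.52, 0.02
lx·mx for x ≥ 6: 0.76, 1.04, 0.04 → sum = 1.84
V_6 = 1.84 / l_6 = 1.84 / 0.76 = 2.421053… → 2.421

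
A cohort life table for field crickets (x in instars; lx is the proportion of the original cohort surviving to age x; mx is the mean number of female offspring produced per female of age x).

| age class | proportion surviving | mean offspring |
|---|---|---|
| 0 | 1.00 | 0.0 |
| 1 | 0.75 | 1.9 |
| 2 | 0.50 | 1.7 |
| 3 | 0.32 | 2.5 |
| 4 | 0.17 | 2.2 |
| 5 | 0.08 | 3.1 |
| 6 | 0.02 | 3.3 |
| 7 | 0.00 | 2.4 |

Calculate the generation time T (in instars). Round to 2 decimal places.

lx·mx: 0, 1.425, 0.85, 0.8, 0.374, 0.248, 0.066, 0 → R0 = 3.763
x·lx·mx: 0, 1.425, 1.7, 2.4, 1.496, 1.24, 0.396, 0 → Σ = 8.657
T = 8.657 / 3.763 = 2.300558… → 2.30

2.30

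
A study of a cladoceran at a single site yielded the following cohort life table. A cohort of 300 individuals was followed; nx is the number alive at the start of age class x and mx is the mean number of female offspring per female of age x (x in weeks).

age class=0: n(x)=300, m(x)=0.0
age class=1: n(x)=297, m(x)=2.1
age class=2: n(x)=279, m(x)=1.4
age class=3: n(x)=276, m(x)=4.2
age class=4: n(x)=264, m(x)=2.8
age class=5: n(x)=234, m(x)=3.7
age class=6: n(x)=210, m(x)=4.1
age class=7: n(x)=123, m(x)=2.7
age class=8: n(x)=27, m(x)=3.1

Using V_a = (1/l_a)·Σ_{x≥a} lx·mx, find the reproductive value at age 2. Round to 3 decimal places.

lx = nx/n0 = nx/300: 1, 0.99, 0.93, 0.92, 0.88, 0.78, 0.7, 0.41, 0.09
lx·mx for x ≥ 2: 1.302, 3.864, 2.464, 2.886, 2.87, 1.107, 0.279 → sum = 14.772
V_2 = 14.772 / l_2 = 14.772 / 0.93 = 15.883871… → 15.884

15.884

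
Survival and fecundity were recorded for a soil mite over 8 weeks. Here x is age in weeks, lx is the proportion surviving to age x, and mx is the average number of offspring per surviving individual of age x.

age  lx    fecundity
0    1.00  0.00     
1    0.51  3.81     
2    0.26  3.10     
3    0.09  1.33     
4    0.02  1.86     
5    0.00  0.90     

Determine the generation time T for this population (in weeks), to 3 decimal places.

lx·mx: 0, 1.9431, 0.806, 0.1197, 0.0372, 0 → R0 = 2.906
x·lx·mx: 0, 1.9431, 1.612, 0.3591, 0.1488, 0 → Σ = 4.063
T = 4.063 / 2.906 = 1.398142… → 1.398

1.398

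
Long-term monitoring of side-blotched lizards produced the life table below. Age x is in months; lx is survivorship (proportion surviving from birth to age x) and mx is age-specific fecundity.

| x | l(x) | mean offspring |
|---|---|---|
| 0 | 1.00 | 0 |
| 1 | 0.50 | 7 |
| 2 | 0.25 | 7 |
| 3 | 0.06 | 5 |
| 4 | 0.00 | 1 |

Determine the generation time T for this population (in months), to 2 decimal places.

1.42

lx·mx: 0, 3.5, 1.75, 0.3, 0 → R0 = 5.55
x·lx·mx: 0, 3.5, 3.5, 0.9, 0 → Σ = 7.9
T = 7.9 / 5.55 = 1.423423… → 1.42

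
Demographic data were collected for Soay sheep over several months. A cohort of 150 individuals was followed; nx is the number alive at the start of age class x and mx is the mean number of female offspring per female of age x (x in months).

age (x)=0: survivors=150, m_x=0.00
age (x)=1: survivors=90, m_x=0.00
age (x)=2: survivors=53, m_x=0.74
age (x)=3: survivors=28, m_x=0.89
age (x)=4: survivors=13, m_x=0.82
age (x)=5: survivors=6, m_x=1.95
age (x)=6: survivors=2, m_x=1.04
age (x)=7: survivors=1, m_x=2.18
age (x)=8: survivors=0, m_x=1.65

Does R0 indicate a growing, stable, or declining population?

lx = nx/n0 = nx/150: 1, 0.6, 0.35333…, 0.18667…, 0.08667…, 0.04, 0.01333…, 0.00667…, 0
R0 = Σ lx·mx = 0 + 0 + 0.261467… + 0.166133… + 0.071067… + 0.078 + 0.013867… + 0.014533… + 0 = 0.605067…
R0 < 1, so the population is declining.

declining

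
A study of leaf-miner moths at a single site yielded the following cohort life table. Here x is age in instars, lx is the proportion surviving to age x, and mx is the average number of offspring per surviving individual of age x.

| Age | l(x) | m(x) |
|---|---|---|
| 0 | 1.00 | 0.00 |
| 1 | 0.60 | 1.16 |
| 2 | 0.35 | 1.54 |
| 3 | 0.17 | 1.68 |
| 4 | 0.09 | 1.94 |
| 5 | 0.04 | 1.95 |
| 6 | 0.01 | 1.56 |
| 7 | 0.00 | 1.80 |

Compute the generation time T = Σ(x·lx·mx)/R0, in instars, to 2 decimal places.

lx·mx: 0, 0.696, 0.539, 0.2856, 0.1746, 0.078, 0.0156, 0 → R0 = 1.7888
x·lx·mx: 0, 0.696, 1.078, 0.8568, 0.6984, 0.39, 0.0936, 0 → Σ = 3.8128
T = 3.8128 / 1.7888 = 2.131485… → 2.13

2.13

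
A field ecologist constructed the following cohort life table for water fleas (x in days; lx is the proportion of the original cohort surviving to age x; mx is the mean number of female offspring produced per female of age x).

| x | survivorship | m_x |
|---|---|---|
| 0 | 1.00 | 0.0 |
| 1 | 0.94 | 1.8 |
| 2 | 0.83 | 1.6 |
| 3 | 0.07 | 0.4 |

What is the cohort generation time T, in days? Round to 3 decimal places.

lx·mx: 0, 1.692, 1.328, 0.028 → R0 = 3.048
x·lx·mx: 0, 1.692, 2.656, 0.084 → Σ = 4.432
T = 4.432 / 3.048 = 1.454068… → 1.454

1.454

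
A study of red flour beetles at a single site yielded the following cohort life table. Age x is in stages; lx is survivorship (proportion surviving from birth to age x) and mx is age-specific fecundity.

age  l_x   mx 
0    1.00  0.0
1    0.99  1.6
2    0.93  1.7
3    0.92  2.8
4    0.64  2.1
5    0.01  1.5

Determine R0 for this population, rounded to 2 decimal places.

7.10

lx·mx by age: 0, 1.584, 1.581, 2.576, 1.344, 0.015
R0 = Σ lx·mx = 7.1 → 7.10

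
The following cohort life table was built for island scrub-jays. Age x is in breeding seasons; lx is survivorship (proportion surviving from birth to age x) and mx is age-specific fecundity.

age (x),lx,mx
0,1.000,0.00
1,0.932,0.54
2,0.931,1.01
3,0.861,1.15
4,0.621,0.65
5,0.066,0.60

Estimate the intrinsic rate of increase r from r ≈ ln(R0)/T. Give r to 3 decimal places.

0.424

R0 = Σ lx·mx = 0 + 0.50328 + 0.94031 + 0.99015 + 0.40365 + 0.0396 = 2.87699
Σ x·lx·mx = 7.16695; T = 7.16695/2.87699 = 2.49113…
r ≈ ln(R0)/T = ln(2.87699)/2.49113… = 0.4242… → 0.424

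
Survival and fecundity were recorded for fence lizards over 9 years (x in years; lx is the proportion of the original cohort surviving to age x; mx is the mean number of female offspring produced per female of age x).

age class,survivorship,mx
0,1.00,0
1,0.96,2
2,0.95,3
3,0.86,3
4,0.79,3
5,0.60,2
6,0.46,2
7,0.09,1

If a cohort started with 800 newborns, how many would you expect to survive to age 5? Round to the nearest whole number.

480

Expected survivors = N0 · l_5 = 800 × 0.60 = 480 → 480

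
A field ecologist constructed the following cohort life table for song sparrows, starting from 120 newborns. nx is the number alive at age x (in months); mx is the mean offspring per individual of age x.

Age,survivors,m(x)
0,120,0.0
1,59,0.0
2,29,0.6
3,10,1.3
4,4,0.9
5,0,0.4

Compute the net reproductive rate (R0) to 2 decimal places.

lx = nx/n0 = nx/120: 1, 0.49167…, 0.24167…, 0.08333…, 0.03333…, 0
lx·mx by age: 0, 0, 0.145…, 0.108333…, 0.03…, 0
R0 = Σ lx·mx = 0.283333… → 0.28

0.28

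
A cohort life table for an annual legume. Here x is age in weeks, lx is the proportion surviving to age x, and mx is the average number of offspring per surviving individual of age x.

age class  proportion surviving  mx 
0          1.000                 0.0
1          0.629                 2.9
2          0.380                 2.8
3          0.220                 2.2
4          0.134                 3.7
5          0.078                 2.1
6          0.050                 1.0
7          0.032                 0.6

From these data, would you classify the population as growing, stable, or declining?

R0 = Σ lx·mx = 0 + 1.8241 + 1.064 + 0.484 + 0.4958 + 0.1638 + 0.05 + 0.0192 = 4.1009
R0 > 1, so the population is growing.

growing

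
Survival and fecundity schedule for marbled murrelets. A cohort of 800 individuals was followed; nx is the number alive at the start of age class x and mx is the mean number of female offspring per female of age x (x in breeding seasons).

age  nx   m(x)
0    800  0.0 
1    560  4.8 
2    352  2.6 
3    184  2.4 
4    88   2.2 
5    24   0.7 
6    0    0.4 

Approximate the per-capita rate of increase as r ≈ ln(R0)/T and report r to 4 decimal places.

lx = nx/n0 = nx/800: 1, 0.7, 0.44, 0.23, 0.11, 0.03, 0
R0 = Σ lx·mx = 0 + 3.36 + 1.144 + 0.552 + 0.242 + 0.021 + 0 = 5.319
Σ x·lx·mx = 8.377; T = 8.377/5.319 = 1.57492…
r ≈ ln(R0)/T = ln(5.319)/1.57492… = 1.061187… → 1.0612

1.0612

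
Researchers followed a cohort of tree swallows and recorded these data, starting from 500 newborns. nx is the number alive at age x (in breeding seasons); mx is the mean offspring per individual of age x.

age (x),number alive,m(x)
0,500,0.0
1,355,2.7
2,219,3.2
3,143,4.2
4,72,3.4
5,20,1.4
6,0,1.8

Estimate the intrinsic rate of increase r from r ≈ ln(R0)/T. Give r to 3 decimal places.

0.778

lx = nx/n0 = nx/500: 1, 0.71, 0.438, 0.286, 0.144, 0.04, 0
R0 = Σ lx·mx = 0 + 1.917 + 1.4016 + 1.2012 + 0.4896 + 0.056 + 0 = 5.0654
Σ x·lx·mx = 10.5622; T = 10.5622/5.0654 = 2.08517…
r ≈ ln(R0)/T = ln(5.0654)/2.08517… = 0.77808… → 0.778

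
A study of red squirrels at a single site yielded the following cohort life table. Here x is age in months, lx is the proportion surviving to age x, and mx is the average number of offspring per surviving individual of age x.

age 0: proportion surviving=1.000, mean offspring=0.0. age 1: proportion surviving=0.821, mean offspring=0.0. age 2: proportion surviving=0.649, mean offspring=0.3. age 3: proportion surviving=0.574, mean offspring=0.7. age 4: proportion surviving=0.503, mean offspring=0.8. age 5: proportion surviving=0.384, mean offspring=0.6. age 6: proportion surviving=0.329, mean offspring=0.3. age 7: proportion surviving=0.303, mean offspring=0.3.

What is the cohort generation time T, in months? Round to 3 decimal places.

3.936

lx·mx: 0, 0, 0.1947, 0.4018, 0.4024, 0.2304, 0.0987, 0.0909 → R0 = 1.4189
x·lx·mx: 0, 0, 0.3894, 1.2054, 1.6096, 1.152, 0.5922, 0.6363 → Σ = 5.5849
T = 5.5849 / 1.4189 = 3.936077… → 3.936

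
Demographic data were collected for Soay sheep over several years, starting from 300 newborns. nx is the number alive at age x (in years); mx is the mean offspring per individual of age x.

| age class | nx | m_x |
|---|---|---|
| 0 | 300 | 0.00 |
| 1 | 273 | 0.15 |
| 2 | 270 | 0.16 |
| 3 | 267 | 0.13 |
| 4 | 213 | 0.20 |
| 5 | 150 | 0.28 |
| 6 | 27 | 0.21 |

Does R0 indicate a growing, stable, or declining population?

declining

lx = nx/n0 = nx/300: 1, 0.91, 0.9, 0.89, 0.71, 0.5, 0.09
R0 = Σ lx·mx = 0 + 0.1365 + 0.144 + 0.1157 + 0.142 + 0.14 + 0.0189 = 0.6971
R0 < 1, so the population is declining.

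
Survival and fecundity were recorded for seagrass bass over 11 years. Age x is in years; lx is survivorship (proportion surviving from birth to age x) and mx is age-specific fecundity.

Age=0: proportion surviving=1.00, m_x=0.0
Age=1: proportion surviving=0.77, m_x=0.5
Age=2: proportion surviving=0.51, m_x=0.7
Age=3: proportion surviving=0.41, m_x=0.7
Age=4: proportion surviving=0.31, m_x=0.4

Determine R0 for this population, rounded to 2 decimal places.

1.15

lx·mx by age: 0, 0.385, 0.357, 0.287, 0.124
R0 = Σ lx·mx = 1.153 → 1.15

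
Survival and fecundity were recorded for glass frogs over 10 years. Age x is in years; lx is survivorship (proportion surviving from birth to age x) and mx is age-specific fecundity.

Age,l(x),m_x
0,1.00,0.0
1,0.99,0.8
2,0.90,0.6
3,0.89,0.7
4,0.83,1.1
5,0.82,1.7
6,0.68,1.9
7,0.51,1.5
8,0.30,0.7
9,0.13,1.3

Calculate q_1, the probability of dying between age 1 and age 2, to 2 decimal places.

q_1 = (l_1 − l_2) / l_1 = (0.99 − 0.9) / 0.99
     = 0.09 / 0.99 = 0.090909… → 0.09

0.09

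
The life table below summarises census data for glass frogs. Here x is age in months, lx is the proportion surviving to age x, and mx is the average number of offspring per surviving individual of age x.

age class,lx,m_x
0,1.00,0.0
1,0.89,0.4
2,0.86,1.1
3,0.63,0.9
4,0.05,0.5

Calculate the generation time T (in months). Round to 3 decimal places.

2.138

lx·mx: 0, 0.356, 0.946, 0.567, 0.025 → R0 = 1.894
x·lx·mx: 0, 0.356, 1.892, 1.701, 0.1 → Σ = 4.049
T = 4.049 / 1.894 = 2.137804… → 2.138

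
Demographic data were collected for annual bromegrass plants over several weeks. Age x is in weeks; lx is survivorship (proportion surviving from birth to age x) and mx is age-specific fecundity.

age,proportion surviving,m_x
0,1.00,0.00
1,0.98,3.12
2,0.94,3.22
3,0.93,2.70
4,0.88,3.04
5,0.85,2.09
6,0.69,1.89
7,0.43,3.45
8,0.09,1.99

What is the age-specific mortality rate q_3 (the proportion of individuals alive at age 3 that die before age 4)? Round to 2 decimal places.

0.05

q_3 = (l_3 − l_4) / l_3 = (0.93 − 0.88) / 0.93
     = 0.05 / 0.93 = 0.053763… → 0.05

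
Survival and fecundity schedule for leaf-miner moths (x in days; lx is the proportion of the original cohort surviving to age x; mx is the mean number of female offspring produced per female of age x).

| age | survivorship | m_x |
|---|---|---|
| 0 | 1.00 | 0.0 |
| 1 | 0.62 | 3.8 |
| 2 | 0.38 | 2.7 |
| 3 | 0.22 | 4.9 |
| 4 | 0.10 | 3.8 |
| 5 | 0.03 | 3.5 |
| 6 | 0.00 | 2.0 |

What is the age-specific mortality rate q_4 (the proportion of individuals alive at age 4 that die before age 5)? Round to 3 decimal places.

q_4 = (l_4 − l_5) / l_4 = (0.1 − 0.03) / 0.1
     = 0.07 / 0.1 = 0.7 → 0.700

0.700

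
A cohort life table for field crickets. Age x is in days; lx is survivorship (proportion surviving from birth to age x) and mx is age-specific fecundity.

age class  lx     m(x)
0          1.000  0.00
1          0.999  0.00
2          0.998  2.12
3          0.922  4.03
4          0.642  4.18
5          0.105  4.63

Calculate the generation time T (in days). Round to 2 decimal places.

3.17

lx·mx: 0, 0, 2.11576, 3.71566, 2.68356, 0.48615 → R0 = 9.00113
x·lx·mx: 0, 0, 4.23152, 11.14698, 10.73424, 2.43075 → Σ = 28.54349
T = 28.54349 / 9.00113 = 3.171101… → 3.17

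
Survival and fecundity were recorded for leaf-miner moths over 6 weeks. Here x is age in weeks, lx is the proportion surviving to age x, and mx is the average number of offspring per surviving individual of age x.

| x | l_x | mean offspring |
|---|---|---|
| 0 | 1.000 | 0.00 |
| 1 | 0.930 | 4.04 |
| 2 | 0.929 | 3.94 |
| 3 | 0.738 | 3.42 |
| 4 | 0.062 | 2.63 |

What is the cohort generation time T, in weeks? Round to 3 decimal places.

lx·mx: 0, 3.7572, 3.66026, 2.52396, 0.16306 → R0 = 10.10448
x·lx·mx: 0, 3.7572, 7.32052, 7.57188, 0.65224 → Σ = 19.30184
T = 19.30184 / 10.10448 = 1.910226… → 1.910

1.910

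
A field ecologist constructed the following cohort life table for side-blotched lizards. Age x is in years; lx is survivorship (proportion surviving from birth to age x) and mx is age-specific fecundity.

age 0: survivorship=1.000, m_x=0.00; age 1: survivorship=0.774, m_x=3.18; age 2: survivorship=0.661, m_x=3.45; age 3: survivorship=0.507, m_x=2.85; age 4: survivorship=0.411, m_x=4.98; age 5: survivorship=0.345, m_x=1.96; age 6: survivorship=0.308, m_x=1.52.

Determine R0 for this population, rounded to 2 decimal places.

lx·mx by age: 0, 2.46132, 2.28045, 1.44495, 2.04678, 0.6762, 0.46816
R0 = Σ lx·mx = 9.37786 → 9.38

9.38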